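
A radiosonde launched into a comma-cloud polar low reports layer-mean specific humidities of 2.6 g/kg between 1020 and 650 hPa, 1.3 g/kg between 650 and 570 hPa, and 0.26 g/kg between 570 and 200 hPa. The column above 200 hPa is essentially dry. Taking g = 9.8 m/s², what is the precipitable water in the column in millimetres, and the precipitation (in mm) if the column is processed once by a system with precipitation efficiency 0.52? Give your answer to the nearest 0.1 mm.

Precipitable water is the column-integrated vapour mass per unit area: PW = (1/g) Σ q̄ Δp, with q in kg/kg and Δp in Pa (1 kg/m² of water = 1 mm).
Layer 1020–650 hPa: Δp = 370 hPa = 37000 Pa, q̄ = 0.0026 kg/kg → 0.0026 × 37000 / 9.8 = 9.82 mm
Layer 650–570 hPa: Δp = 80 hPa = 8000 Pa, q̄ = 0.0013 kg/kg → 0.0013 × 8000 / 9.8 = 1.06 mm
Layer 570–200 hPa: Δp = 370 hPa = 37000 Pa, q̄ = 0.00026 kg/kg → 0.00026 × 37000 / 9.8 = 0.98 mm
PW = 9.82 + 1.06 + 0.98 = 11.86 ≈ 11.9 mm.
Precipitation = ε × PW = 0.52 × 11.9 = 6.2 mm.

PW ≈ 11.9 mm; precipitation ≈ 6.2 mm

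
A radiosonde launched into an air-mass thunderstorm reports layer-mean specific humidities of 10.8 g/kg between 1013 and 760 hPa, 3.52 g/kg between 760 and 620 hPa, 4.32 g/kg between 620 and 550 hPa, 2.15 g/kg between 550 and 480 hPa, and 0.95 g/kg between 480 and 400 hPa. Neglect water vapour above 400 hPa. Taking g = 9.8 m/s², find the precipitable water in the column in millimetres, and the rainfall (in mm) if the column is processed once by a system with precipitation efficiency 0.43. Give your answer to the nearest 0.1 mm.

PW ≈ 38.3 mm; rainfall ≈ 16.5 mm

Precipitable water is the column-integrated vapour mass per unit area: PW = (1/g) Σ q̄ Δp, with q in kg/kg and Δp in Pa (1 kg/m² of water = 1 mm).
Layer 1013–760 hPa: Δp = 253 hPa = 25300 Pa, q̄ = 0.0108 kg/kg → 0.0108 × 25300 / 9.8 = 27.88 mm
Layer 760–620 hPa: Δp = 140 hPa = 14000 Pa, q̄ = 0.00352 kg/kg → 0.00352 × 14000 / 9.8 = 5.03 mm
Layer 620–550 hPa: Δp = 70 hPa = 7000 Pa, q̄ = 0.00432 kg/kg → 0.00432 × 7000 / 9.8 = 3.09 mm
Layer 550–480 hPa: Δp = 70 hPa = 7000 Pa, q̄ = 0.00215 kg/kg → 0.00215 × 7000 / 9.8 = 1.54 mm
Layer 480–400 hPa: Δp = 80 hPa = 8000 Pa, q̄ = 0.00095 kg/kg → 0.00095 × 8000 / 9.8 = 0.78 mm
PW = 27.88 + 5.03 + 3.09 + 1.54 + 0.78 = 38.32 ≈ 38.3 mm.
Rainfall = ε × PW = 0.43 × 38.3 = 16.5 mm.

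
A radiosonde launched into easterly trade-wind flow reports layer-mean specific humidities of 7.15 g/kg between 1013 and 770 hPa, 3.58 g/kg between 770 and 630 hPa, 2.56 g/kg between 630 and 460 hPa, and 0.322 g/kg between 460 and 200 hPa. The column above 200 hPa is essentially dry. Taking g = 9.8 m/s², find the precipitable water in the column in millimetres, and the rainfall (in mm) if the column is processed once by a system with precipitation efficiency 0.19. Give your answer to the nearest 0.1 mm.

PW ≈ 28.1 mm; rainfall ≈ 5.3 mm

Precipitable water is the column-integrated vapour mass per unit area: PW = (1/g) Σ q̄ Δp, with q in kg/kg and Δp in Pa (1 kg/m² of water = 1 mm).
Layer 1013–770 hPa: Δp = 243 hPa = 24300 Pa, q̄ = 0.00715 kg/kg → 0.00715 × 24300 / 9.8 = 17.73 mm
Layer 770–630 hPa: Δp = 140 hPa = 14000 Pa, q̄ = 0.00358 kg/kg → 0.00358 × 14000 / 9.8 = 5.11 mm
Layer 630–460 hPa: Δp = 170 hPa = 17000 Pa, q̄ = 0.00256 kg/kg → 0.00256 × 17000 / 9.8 = 4.44 mm
Layer 460–200 hPa: Δp = 260 hPa = 26000 Pa, q̄ = 0.000322 kg/kg → 0.000322 × 26000 / 9.8 = 0.85 mm
PW = 17.73 + 5.11 + 4.44 + 0.85 = 28.13 ≈ 28.1 mm.
Rainfall = ε × PW = 0.19 × 28.1 = 5.3 mm.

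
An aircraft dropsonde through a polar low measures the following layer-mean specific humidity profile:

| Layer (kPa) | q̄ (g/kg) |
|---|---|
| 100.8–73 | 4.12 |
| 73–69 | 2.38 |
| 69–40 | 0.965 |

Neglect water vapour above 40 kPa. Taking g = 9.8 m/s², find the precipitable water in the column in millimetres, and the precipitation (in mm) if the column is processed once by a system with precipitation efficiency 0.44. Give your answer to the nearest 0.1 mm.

PW ≈ 15.5 mm; precipitation ≈ 6.8 mm

Precipitable water is the column-integrated vapour mass per unit area: PW = (1/g) Σ q̄ Δp, with q in kg/kg and Δp in Pa (1 kg/m² of water = 1 mm).
Layer 100.8–73 kPa: Δp = 278 hPa = 27800 Pa, q̄ = 0.00412 kg/kg → 0.00412 × 27800 / 9.8 = 11.69 mm
Layer 73–69 kPa: Δp = 40 hPa = 4000 Pa, q̄ = 0.00238 kg/kg → 0.00238 × 4000 / 9.8 = 0.97 mm
Layer 69–40 kPa: Δp = 290 hPa = 29000 Pa, q̄ = 0.000965 kg/kg → 0.000965 × 29000 / 9.8 = 2.86 mm
PW = 11.69 + 0.97 + 2.86 = 15.52 ≈ 15.5 mm.
Precipitation = ε × PW = 0.44 × 15.5 = 6.8 mm.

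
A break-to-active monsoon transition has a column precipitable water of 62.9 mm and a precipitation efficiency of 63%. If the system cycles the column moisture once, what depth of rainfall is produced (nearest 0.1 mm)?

Rainfall = ε × PW = 0.63 × 62.9 = 39.6 mm.

rainfall ≈ 39.6 mm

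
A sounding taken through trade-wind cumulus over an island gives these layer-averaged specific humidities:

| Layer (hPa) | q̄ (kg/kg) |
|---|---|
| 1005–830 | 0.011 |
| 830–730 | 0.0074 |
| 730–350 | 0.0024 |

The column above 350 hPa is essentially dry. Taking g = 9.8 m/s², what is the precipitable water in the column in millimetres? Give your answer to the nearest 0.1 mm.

Precipitable water is the column-integrated vapour mass per unit area: PW = (1/g) Σ q̄ Δp, with q in kg/kg and Δp in Pa (1 kg/m² of water = 1 mm).
Layer 1005–830 hPa: Δp = 175 hPa = 17500 Pa, q̄ = 0.011 kg/kg → 0.011 × 17500 / 9.8 = 19.64 mm
Layer 830–730 hPa: Δp = 100 hPa = 10000 Pa, q̄ = 0.0074 kg/kg → 0.0074 × 10000 / 9.8 = 7.55 mm
Layer 730–350 hPa: Δp = 380 hPa = 38000 Pa, q̄ = 0.0024 kg/kg → 0.0024 × 38000 / 9.8 = 9.31 mm
PW = 19.64 + 7.55 + 9.31 = 36.50 ≈ 36.5 mm.

PW ≈ 36.5 mm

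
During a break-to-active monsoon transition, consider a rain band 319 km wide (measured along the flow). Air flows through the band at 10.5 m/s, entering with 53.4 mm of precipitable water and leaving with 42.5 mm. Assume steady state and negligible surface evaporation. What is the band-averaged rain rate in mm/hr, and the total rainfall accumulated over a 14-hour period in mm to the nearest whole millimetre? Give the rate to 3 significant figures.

R ≈ 1.29 mm/hr; total ≈ 18 mm

Column moisture flux per unit crosswind length is F = V × PW.
Inflow: F_in = 10.5 × 53.4 = 560.7 mm·m/s
Outflow: F_out = 10.5 × 42.5 = 446.25 mm·m/s
Steady-state rate R = (F_in − F_out)/L = (560.7 − 446.25) / 319000 m = 3.588e-04 mm/s.
R = 3.588e-04 × 3600 = 1.29 mm/hr.
Over 14 h: total = 1.29 × 14 = 18.06 ≈ 18 mm.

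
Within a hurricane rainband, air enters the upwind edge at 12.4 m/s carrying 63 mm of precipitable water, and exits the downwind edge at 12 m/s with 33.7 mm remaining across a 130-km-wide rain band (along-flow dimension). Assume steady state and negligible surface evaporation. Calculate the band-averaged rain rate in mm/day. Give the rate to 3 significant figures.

Column moisture flux per unit crosswind length is F = V × PW.
Inflow: F_in = 12.4 × 63 = 781.2 mm·m/s
Outflow: F_out = 12 × 33.7 = 404.4 mm·m/s
Steady-state rate R = (F_in − F_out)/L = (781.2 − 404.4) / 130000 m = 2.898e-03 mm/s.
R = 2.898e-03 × 3600 × 24 = 250 mm/day.

R ≈ 250 mm/day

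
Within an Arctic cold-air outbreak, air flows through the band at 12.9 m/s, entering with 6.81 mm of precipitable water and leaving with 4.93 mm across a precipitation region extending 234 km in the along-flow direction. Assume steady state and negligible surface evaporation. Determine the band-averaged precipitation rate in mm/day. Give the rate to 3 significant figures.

Column moisture flux per unit crosswind length is F = V × PW.
Inflow: F_in = 12.9 × 6.81 = 87.849 mm·m/s
Outflow: F_out = 12.9 × 4.93 = 63.597 mm·m/s
Steady-state rate R = (F_in − F_out)/L = (87.849 − 63.597) / 234000 m = 1.036e-04 mm/s.
R = 1.036e-04 × 3600 × 24 = 8.95 mm/day.

R ≈ 8.95 mm/day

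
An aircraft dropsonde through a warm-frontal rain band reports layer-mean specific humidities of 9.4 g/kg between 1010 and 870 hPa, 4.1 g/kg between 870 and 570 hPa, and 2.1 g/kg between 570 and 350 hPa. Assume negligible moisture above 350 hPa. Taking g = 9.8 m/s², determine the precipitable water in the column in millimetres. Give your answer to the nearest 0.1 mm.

PW ≈ 30.7 mm

Precipitable water is the column-integrated vapour mass per unit area: PW = (1/g) Σ q̄ Δp, with q in kg/kg and Δp in Pa (1 kg/m² of water = 1 mm).
Layer 1010–870 hPa: Δp = 140 hPa = 14000 Pa, q̄ = 0.0094 kg/kg → 0.0094 × 14000 / 9.8 = 13.43 mm
Layer 870–570 hPa: Δp = 300 hPa = 30000 Pa, q̄ = 0.0041 kg/kg → 0.0041 × 30000 / 9.8 = 12.55 mm
Layer 570–350 hPa: Δp = 220 hPa = 22000 Pa, q̄ = 0.0021 kg/kg → 0.0021 × 22000 / 9.8 = 4.71 mm
PW = 13.43 + 12.55 + 4.71 = 30.69 ≈ 30.7 mm.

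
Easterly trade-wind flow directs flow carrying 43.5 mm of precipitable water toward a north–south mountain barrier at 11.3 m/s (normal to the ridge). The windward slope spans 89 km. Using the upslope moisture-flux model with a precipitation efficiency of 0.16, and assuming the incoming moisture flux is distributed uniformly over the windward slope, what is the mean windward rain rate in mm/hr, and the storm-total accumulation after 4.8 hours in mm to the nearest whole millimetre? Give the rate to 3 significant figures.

Incoming column moisture flux per unit ridge length: F = V × PW = 11.3 × 43.5 = 491.55 mm·m/s.
Spread over the 89 km slope with efficiency ε = 0.16: R = ε·F/W = 0.16 × 491.55 / 89000 m = 8.837e-04 mm/s.
R = 8.837e-04 × 3600 = 3.18 mm/hr.
Over 4.8 h: total = 3.18 × 4.8 = 15.264 ≈ 15 mm.

R ≈ 3.18 mm/hr; total ≈ 15 mm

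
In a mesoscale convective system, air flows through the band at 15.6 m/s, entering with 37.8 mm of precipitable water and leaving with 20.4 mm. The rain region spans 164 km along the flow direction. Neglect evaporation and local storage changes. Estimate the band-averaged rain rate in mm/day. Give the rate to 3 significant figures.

R ≈ 143 mm/day

Column moisture flux per unit crosswind length is F = V × PW.
Inflow: F_in = 15.6 × 37.8 = 589.68 mm·m/s
Outflow: F_out = 15.6 × 20.4 = 318.24 mm·m/s
Steady-state rate R = (F_in − F_out)/L = (589.68 − 318.24) / 164000 m = 1.655e-03 mm/s.
R = 1.655e-03 × 3600 × 24 = 143 mm/day.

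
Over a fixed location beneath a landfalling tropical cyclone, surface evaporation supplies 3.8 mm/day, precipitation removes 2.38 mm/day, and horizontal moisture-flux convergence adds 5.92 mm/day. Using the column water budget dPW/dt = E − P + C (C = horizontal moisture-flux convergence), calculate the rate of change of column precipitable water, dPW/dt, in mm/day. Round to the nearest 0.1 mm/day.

dPW/dt = E − P + C = 3.8 − 2.38 + (5.92) = 7.3 mm/day.

dPW/dt ≈ 7.3 mm/day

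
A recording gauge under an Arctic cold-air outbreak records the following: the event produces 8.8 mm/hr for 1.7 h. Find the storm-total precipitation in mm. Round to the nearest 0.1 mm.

Total = Σ Rᵢ Δtᵢ = 8.8 × 1.7
      = 14.96 = 15.0 mm.

total ≈ 15.0 mm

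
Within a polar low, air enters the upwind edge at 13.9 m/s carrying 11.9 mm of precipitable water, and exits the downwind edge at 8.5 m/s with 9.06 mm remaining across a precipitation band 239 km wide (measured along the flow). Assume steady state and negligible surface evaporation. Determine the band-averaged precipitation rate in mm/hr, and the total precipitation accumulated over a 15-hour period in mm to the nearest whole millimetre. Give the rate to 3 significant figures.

Column moisture flux per unit crosswind length is F = V × PW.
Inflow: F_in = 13.9 × 11.9 = 165.41 mm·m/s
Outflow: F_out = 8.5 × 9.06 = 77.01 mm·m/s
Steady-state rate R = (F_in − F_out)/L = (165.41 − 77.01) / 239000 m = 3.699e-04 mm/s.
R = 3.699e-04 × 3600 = 1.33 mm/hr.
Over 15 h: total = 1.33 × 15 = 19.95 ≈ 20 mm.

R ≈ 1.33 mm/hr; total ≈ 20 mm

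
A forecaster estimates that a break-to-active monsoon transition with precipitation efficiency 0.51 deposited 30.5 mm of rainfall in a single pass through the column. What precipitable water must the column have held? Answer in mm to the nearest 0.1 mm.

PW ≈ 59.8 mm

PW = rainfall / ε = 30.5 / 0.51 = 59.8 mm.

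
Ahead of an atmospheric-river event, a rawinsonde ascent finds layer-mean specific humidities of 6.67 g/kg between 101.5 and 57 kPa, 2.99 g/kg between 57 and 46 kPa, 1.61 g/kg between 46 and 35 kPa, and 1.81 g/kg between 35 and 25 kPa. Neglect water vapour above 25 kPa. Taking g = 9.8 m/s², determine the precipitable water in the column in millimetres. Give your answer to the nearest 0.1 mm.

PW ≈ 37.3 mm

Precipitable water is the column-integrated vapour mass per unit area: PW = (1/g) Σ q̄ Δp, with q in kg/kg and Δp in Pa (1 kg/m² of water = 1 mm).
Layer 101.5–57 kPa: Δp = 445 hPa = 44500 Pa, q̄ = 0.00667 kg/kg → 0.00667 × 44500 / 9.8 = 30.29 mm
Layer 57–46 kPa: Δp = 110 hPa = 11000 Pa, q̄ = 0.00299 kg/kg → 0.00299 × 11000 / 9.8 = 3.36 mm
Layer 46–35 kPa: Δp = 110 hPa = 11000 Pa, q̄ = 0.00161 kg/kg → 0.00161 × 11000 / 9.8 = 1.81 mm
Layer 35–25 kPa: Δp = 100 hPa = 10000 Pa, q̄ = 0.00181 kg/kg → 0.00181 × 10000 / 9.8 = 1.85 mm
PW = 30.29 + 3.36 + 1.81 + 1.85 = 37.31 ≈ 37.3 mm.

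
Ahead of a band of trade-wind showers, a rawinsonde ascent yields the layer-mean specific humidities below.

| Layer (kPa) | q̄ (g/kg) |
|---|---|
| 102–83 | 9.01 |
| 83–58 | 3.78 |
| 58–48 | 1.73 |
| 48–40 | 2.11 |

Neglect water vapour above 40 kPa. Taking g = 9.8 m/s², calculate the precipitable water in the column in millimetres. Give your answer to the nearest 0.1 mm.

Precipitable water is the column-integrated vapour mass per unit area: PW = (1/g) Σ q̄ Δp, with q in kg/kg and Δp in Pa (1 kg/m² of water = 1 mm).
Layer 102–83 kPa: Δp = 190 hPa = 19000 Pa, q̄ = 0.00901 kg/kg → 0.00901 × 19000 / 9.8 = 17.47 mm
Layer 83–58 kPa: Δp = 250 hPa = 25000 Pa, q̄ = 0.00378 kg/kg → 0.00378 × 25000 / 9.8 = 9.64 mm
Layer 58–48 kPa: Δp = 100 hPa = 10000 Pa, q̄ = 0.00173 kg/kg → 0.00173 × 10000 / 9.8 = 1.77 mm
Layer 48–40 kPa: Δp = 80 hPa = 8000 Pa, q̄ = 0.00211 kg/kg → 0.00211 × 8000 / 9.8 = 1.72 mm
PW = 17.47 + 9.64 + 1.77 + 1.72 = 30.60 ≈ 30.6 mm.

PW ≈ 30.6 mm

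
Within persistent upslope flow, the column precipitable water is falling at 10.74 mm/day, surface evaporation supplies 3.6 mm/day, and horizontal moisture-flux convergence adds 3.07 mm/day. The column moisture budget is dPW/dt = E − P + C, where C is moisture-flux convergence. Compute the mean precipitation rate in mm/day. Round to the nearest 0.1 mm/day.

dPW/dt = -10.74 mm/day.
P = E + C − dPW/dt = 3.6 + (3.07) − (-10.74) = 17.4 mm/day.

P ≈ 17.4 mm/day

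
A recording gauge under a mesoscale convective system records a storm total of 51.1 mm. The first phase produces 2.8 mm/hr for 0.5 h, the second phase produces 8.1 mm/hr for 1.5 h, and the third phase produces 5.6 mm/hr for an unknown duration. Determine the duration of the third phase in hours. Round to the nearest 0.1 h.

duration ≈ 6.7 h

Known phases: 2.8 × 0.5 + 8.1 × 1.5 = 1.4 + 12.15 = 13.55 mm.
Remaining depth = 51.1 − 13.55 = 37.55 mm.
Duration = 37.55 / 5.6 = 6.7 h.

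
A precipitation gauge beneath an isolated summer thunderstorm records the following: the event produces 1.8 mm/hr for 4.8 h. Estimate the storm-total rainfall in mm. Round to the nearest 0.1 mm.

Total = Σ Rᵢ Δtᵢ = 1.8 × 4.8
      = 8.64 = 8.6 mm.

total ≈ 8.6 mm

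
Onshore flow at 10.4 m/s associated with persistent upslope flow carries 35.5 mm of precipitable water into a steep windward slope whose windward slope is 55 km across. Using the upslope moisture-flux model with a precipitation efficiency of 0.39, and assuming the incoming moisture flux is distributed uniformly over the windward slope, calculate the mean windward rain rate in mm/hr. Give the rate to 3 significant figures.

R ≈ 9.42 mm/hr

Incoming column moisture flux per unit ridge length: F = V × PW = 10.4 × 35.5 = 369.2 mm·m/s.
Spread over the 55 km slope with efficiency ε = 0.39: R = ε·F/W = 0.39 × 369.2 / 55000 m = 2.618e-03 mm/s.
R = 2.618e-03 × 3600 = 9.42 mm/hr.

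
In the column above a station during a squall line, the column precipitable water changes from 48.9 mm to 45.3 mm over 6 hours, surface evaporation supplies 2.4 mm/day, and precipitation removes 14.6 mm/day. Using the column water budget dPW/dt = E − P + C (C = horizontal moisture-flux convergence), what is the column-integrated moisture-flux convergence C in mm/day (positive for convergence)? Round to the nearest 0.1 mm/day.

dPW/dt = (45.3 − 48.9) mm / (6/24 day) = -14.400 mm/day.
C = dPW/dt − E + P = (-14.400) − 2.4 + 14.6 = -2.2 mm/day.

C ≈ -2.2 mm/day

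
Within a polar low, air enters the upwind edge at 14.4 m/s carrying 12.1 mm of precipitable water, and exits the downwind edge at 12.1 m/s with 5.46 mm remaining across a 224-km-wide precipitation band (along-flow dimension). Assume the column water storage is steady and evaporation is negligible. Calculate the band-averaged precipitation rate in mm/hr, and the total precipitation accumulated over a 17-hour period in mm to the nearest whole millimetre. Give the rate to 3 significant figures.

Column moisture flux per unit crosswind length is F = V × PW.
Inflow: F_in = 14.4 × 12.1 = 174.24 mm·m/s
Outflow: F_out = 12.1 × 5.46 = 66.066 mm·m/s
Steady-state rate R = (F_in − F_out)/L = (174.24 − 66.066) / 224000 m = 4.829e-04 mm/s.
R = 4.829e-04 × 3600 = 1.74 mm/hr.
Over 17 h: total = 1.74 × 17 = 29.58 ≈ 30 mm.

R ≈ 1.74 mm/hr; total ≈ 30 mm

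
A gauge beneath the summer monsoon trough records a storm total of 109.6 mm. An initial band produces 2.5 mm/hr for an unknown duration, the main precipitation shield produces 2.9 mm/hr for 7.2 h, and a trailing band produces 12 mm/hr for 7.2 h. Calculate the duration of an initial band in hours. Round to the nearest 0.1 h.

Known phases: 2.9 × 7.2 + 12 × 7.2 = 20.88 + 86.4 = 107.28 mm.
Remaining depth = 109.6 − 107.28 = 2.32 mm.
Duration = 2.32 / 2.5 = 0.9 h.

duration ≈ 0.9 h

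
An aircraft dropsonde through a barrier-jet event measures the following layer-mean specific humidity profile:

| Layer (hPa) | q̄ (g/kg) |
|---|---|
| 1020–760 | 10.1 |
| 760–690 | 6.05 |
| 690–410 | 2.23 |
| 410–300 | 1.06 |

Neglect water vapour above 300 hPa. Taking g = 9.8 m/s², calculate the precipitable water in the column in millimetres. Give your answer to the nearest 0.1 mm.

Precipitable water is the column-integrated vapour mass per unit area: PW = (1/g) Σ q̄ Δp, with q in kg/kg and Δp in Pa (1 kg/m² of water = 1 mm).
Layer 1020–760 hPa: Δp = 260 hPa = 26000 Pa, q̄ = 0.0101 kg/kg → 0.0101 × 26000 / 9.8 = 26.80 mm
Layer 760–690 hPa: Δp = 70 hPa = 7000 Pa, q̄ = 0.00605 kg/kg → 0.00605 × 7000 / 9.8 = 4.32 mm
Layer 690–410 hPa: Δp = 280 hPa = 28000 Pa, q̄ = 0.00223 kg/kg → 0.00223 × 28000 / 9.8 = 6.37 mm
Layer 410–300 hPa: Δp = 110 hPa = 11000 Pa, q̄ = 0.00106 kg/kg → 0.00106 × 11000 / 9.8 = 1.19 mm
PW = 26.80 + 4.32 + 6.37 + 1.19 = 38.68 ≈ 38.7 mm.

PW ≈ 38.7 mm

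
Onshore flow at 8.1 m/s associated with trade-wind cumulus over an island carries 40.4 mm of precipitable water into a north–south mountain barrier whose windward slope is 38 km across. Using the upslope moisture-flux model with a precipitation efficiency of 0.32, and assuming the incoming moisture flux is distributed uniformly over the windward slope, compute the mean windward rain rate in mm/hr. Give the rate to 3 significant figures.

R ≈ 9.92 mm/hr

Incoming column moisture flux per unit ridge length: F = V × PW = 8.1 × 40.4 = 327.24 mm·m/s.
Spread over the 38 km slope with efficiency ε = 0.32: R = ε·F/W = 0.32 × 327.24 / 38000 m = 2.756e-03 mm/s.
R = 2.756e-03 × 3600 = 9.92 mm/hr.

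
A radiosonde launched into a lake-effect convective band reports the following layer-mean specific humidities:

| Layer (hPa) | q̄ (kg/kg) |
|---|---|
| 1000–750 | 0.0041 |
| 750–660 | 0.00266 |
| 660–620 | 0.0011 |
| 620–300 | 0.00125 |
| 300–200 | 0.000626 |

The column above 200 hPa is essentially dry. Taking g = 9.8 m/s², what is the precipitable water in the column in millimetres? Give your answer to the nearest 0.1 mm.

Precipitable water is the column-integrated vapour mass per unit area: PW = (1/g) Σ q̄ Δp, with q in kg/kg and Δp in Pa (1 kg/m² of water = 1 mm).
Layer 1000–750 hPa: Δp = 250 hPa = 25000 Pa, q̄ = 0.0041 kg/kg → 0.0041 × 25000 / 9.8 = 10.46 mm
Layer 750–660 hPa: Δp = 90 hPa = 9000 Pa, q̄ = 0.00266 kg/kg → 0.00266 × 9000 / 9.8 = 2.44 mm
Layer 660–620 hPa: Δp = 40 hPa = 4000 Pa, q̄ = 0.0011 kg/kg → 0.0011 × 4000 / 9.8 = 0.45 mm
Layer 620–300 hPa: Δp = 320 hPa = 32000 Pa, q̄ = 0.00125 kg/kg → 0.00125 × 32000 / 9.8 = 4.08 mm
Layer 300–200 hPa: Δp = 100 hPa = 10000 Pa, q̄ = 0.000626 kg/kg → 0.000626 × 10000 / 9.8 = 0.64 mm
PW = 10.46 + 2.44 + 0.45 + 4.08 + 0.64 = 18.07 ≈ 18.1 mm.

PW ≈ 18.1 mm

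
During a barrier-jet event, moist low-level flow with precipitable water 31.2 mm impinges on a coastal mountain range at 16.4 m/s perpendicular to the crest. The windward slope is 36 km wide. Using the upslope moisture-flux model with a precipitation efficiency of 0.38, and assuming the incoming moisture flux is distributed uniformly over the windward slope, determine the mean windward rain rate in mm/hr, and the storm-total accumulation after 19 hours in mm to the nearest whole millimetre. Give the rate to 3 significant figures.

R ≈ 19.4 mm/hr; total ≈ 369 mm

Incoming column moisture flux per unit ridge length: F = V × PW = 16.4 × 31.2 = 511.68 mm·m/s.
Spread over the 36 km slope with efficiency ε = 0.38: R = ε·F/W = 0.38 × 511.68 / 36000 m = 5.401e-03 mm/s.
R = 5.401e-03 × 3600 = 19.4 mm/hr.
Over 19 h: total = 19.4 × 19 = 368.6 ≈ 369 mm.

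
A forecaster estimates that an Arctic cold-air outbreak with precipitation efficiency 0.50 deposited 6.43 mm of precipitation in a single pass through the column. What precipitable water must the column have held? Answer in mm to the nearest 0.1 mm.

PW ≈ 12.9 mm

PW = precipitation / ε = 6.43 / 0.50 = 12.9 mm.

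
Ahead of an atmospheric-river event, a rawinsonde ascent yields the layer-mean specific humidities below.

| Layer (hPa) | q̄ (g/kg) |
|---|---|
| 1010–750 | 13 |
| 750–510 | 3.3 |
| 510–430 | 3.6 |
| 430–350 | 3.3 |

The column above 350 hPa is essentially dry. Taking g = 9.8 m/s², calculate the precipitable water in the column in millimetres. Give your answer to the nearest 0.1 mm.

Precipitable water is the column-integrated vapour mass per unit area: PW = (1/g) Σ q̄ Δp, with q in kg/kg and Δp in Pa (1 kg/m² of water = 1 mm).
Layer 1010–750 hPa: Δp = 260 hPa = 26000 Pa, q̄ = 0.013 kg/kg → 0.013 × 26000 / 9.8 = 34.49 mm
Layer 750–510 hPa: Δp = 240 hPa = 24000 Pa, q̄ = 0.0033 kg/kg → 0.0033 × 24000 / 9.8 = 8.08 mm
Layer 510–430 hPa: Δp = 80 hPa = 8000 Pa, q̄ = 0.0036 kg/kg → 0.0036 × 8000 / 9.8 = 2.94 mm
Layer 430–350 hPa: Δp = 80 hPa = 8000 Pa, q̄ = 0.0033 kg/kg → 0.0033 × 8000 / 9.8 = 2.69 mm
PW = 34.49 + 8.08 + 2.94 + 2.69 = 48.20 ≈ 48.2 mm.

PW ≈ 48.2 mm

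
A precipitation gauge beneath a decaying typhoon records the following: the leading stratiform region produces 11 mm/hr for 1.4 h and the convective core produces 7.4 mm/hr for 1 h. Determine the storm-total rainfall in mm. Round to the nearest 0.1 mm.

total ≈ 22.8 mm

Total = Σ Rᵢ Δtᵢ = 11 × 1.4 + 7.4 × 1
      = 15.4 + 7.4 = 22.8 mm.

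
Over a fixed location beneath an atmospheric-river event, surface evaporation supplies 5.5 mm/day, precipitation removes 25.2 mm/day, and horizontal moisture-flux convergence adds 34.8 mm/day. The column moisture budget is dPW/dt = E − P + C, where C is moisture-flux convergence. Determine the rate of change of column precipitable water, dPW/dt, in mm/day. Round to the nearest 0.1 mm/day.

dPW/dt = E − P + C = 5.5 − 25.2 + (34.8) = 15.1 mm/day.

dPW/dt ≈ 15.1 mm/day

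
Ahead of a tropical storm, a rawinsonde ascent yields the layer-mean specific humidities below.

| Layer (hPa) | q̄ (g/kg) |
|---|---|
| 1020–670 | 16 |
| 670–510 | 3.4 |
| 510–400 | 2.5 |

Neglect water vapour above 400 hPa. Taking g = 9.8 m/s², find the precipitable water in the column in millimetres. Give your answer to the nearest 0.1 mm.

Precipitable water is the column-integrated vapour mass per unit area: PW = (1/g) Σ q̄ Δp, with q in kg/kg and Δp in Pa (1 kg/m² of water = 1 mm).
Layer 1020–670 hPa: Δp = 350 hPa = 35000 Pa, q̄ = 0.016 kg/kg → 0.016 × 35000 / 9.8 = 57.14 mm
Layer 670–510 hPa: Δp = 160 hPa = 16000 Pa, q̄ = 0.0034 kg/kg → 0.0034 × 16000 / 9.8 = 5.55 mm
Layer 510–400 hPa: Δp = 110 hPa = 11000 Pa, q̄ = 0.0025 kg/kg → 0.0025 × 11000 / 9.8 = 2.81 mm
PW = 57.14 + 5.55 + 2.81 = 65.50 ≈ 65.5 mm.

PW ≈ 65.5 mm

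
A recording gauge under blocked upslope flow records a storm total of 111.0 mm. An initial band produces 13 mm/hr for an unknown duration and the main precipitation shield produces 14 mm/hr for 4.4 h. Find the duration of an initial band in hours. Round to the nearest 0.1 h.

Known phases: 14 × 4.4 = 61.6 mm.
Remaining depth = 111.0 − 61.6 = 49.4 mm.
Duration = 49.4 / 13 = 3.8 h.

duration ≈ 3.8 h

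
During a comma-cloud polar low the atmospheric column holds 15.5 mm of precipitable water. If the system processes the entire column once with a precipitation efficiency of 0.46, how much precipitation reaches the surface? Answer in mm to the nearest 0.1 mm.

precipitation ≈ 7.1 mm

Precipitation = ε × PW = 0.46 × 15.5 = 7.1 mm.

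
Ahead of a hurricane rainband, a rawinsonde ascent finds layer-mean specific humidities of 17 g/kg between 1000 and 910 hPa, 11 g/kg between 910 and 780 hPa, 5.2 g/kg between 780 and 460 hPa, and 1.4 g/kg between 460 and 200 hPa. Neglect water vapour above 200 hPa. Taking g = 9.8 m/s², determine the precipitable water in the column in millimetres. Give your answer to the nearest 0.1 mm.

PW ≈ 50.9 mm

Precipitable water is the column-integrated vapour mass per unit area: PW = (1/g) Σ q̄ Δp, with q in kg/kg and Δp in Pa (1 kg/m² of water = 1 mm).
Layer 1000–910 hPa: Δp = 90 hPa = 9000 Pa, q̄ = 0.017 kg/kg → 0.017 × 9000 / 9.8 = 15.61 mm
Layer 910–780 hPa: Δp = 130 hPa = 13000 Pa, q̄ = 0.011 kg/kg → 0.011 × 13000 / 9.8 = 14.59 mm
Layer 780–460 hPa: Δp = 320 hPa = 32000 Pa, q̄ = 0.0052 kg/kg → 0.0052 × 32000 / 9.8 = 16.98 mm
Layer 460–200 hPa: Δp = 260 hPa = 26000 Pa, q̄ = 0.0014 kg/kg → 0.0014 × 26000 / 9.8 = 3.71 mm
PW = 15.61 + 14.59 + 16.98 + 3.71 = 50.89 ≈ 50.9 mm.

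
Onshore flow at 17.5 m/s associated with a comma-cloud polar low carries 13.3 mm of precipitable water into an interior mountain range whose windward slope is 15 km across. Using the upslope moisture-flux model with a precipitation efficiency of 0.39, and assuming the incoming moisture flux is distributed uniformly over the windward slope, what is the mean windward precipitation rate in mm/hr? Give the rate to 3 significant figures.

Incoming column moisture flux per unit ridge length: F = V × PW = 17.5 × 13.3 = 232.75 mm·m/s.
Spread over the 15 km slope with efficiency ε = 0.39: R = ε·F/W = 0.39 × 232.75 / 15000 m = 6.052e-03 mm/s.
R = 6.052e-03 × 3600 = 21.8 mm/hr.

R ≈ 21.8 mm/hr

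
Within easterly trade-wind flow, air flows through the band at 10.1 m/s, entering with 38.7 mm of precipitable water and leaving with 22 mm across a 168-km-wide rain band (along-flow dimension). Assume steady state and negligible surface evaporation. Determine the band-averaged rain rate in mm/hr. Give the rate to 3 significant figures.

R ≈ 3.61 mm/hr

Column moisture flux per unit crosswind length is F = V × PW.
Inflow: F_in = 10.1 × 38.7 = 390.87 mm·m/s
Outflow: F_out = 10.1 × 22 = 222.2 mm·m/s
Steady-state rate R = (F_in − F_out)/L = (390.87 − 222.2) / 168000 m = 1.004e-03 mm/s.
R = 1.004e-03 × 3600 = 3.61 mm/hr.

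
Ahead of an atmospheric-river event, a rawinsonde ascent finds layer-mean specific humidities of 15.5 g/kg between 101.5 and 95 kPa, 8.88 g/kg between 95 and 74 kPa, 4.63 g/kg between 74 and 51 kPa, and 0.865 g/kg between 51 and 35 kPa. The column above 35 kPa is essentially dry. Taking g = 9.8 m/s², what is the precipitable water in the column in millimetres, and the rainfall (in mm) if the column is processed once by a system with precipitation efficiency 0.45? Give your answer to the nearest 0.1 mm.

PW ≈ 41.6 mm; rainfall ≈ 18.7 mm

Precipitable water is the column-integrated vapour mass per unit area: PW = (1/g) Σ q̄ Δp, with q in kg/kg and Δp in Pa (1 kg/m² of water = 1 mm).
Layer 101.5–95 kPa: Δp = 65 hPa = 6500 Pa, q̄ = 0.0155 kg/kg → 0.0155 × 6500 / 9.8 = 10.28 mm
Layer 95–74 kPa: Δp = 210 hPa = 21000 Pa, q̄ = 0.00888 kg/kg → 0.00888 × 21000 / 9.8 = 19.03 mm
Layer 74–51 kPa: Δp = 230 hPa = 23000 Pa, q̄ = 0.00463 kg/kg → 0.00463 × 23000 / 9.8 = 10.87 mm
Layer 51–35 kPa: Δp = 160 hPa = 16000 Pa, q̄ = 0.000865 kg/kg → 0.000865 × 16000 / 9.8 = 1.41 mm
PW = 10.28 + 19.03 + 10.87 + 1.41 = 41.59 ≈ 41.6 mm.
Rainfall = ε × PW = 0.45 × 41.6 = 18.7 mm.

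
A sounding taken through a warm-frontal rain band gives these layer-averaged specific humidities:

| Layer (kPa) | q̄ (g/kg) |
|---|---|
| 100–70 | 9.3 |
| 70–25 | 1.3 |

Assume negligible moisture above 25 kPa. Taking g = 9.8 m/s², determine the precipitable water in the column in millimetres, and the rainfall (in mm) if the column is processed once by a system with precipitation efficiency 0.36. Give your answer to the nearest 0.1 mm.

Precipitable water is the column-integrated vapour mass per unit area: PW = (1/g) Σ q̄ Δp, with q in kg/kg and Δp in Pa (1 kg/m² of water = 1 mm).
Layer 100–70 kPa: Δp = 300 hPa = 30000 Pa, q̄ = 0.0093 kg/kg → 0.0093 × 30000 / 9.8 = 28.47 mm
Layer 70–25 kPa: Δp = 450 hPa = 45000 Pa, q̄ = 0.0013 kg/kg → 0.0013 × 45000 / 9.8 = 5.97 mm
PW = 28.47 + 5.97 = 34.44 ≈ 34.4 mm.
Rainfall = ε × PW = 0.36 × 34.4 = 12.4 mm.

PW ≈ 34.4 mm; rainfall ≈ 12.4 mm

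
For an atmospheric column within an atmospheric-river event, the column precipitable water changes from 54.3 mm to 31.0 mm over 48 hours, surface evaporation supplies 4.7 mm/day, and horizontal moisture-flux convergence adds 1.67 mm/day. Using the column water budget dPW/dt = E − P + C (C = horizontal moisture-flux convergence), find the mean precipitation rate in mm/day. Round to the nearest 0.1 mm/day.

P ≈ 18.0 mm/day

dPW/dt = (31.0 − 54.3) mm / (48/24 day) = -11.650 mm/day.
P = E + C − dPW/dt = 4.7 + (1.67) − (-11.650) = 18.0 mm/day.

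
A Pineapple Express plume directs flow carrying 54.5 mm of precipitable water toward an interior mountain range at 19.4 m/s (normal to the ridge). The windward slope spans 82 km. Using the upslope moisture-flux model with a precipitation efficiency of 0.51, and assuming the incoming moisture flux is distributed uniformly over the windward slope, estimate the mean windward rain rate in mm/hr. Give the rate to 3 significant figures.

R ≈ 23.7 mm/hr

Incoming column moisture flux per unit ridge length: F = V × PW = 19.4 × 54.5 = 1057.3 mm·m/s.
Spread over the 82 km slope with efficiency ε = 0.51: R = ε·F/W = 0.51 × 1057.3 / 82000 m = 6.576e-03 mm/s.
R = 6.576e-03 × 3600 = 23.7 mm/hr.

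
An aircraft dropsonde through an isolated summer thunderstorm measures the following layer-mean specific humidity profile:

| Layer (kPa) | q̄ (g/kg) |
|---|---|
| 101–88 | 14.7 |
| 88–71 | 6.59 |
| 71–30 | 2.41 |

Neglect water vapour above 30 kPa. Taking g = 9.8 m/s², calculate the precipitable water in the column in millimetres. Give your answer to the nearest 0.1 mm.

Precipitable water is the column-integrated vapour mass per unit area: PW = (1/g) Σ q̄ Δp, with q in kg/kg and Δp in Pa (1 kg/m² of water = 1 mm).
Layer 101–88 kPa: Δp = 130 hPa = 13000 Pa, q̄ = 0.0147 kg/kg → 0.0147 × 13000 / 9.8 = 19.50 mm
Layer 88–71 kPa: Δp = 170 hPa = 17000 Pa, q̄ = 0.00659 kg/kg → 0.00659 × 17000 / 9.8 = 11.43 mm
Layer 71–30 kPa: Δp = 410 hPa = 41000 Pa, q̄ = 0.00241 kg/kg → 0.00241 × 41000 / 9.8 = 10.08 mm
PW = 19.50 + 11.43 + 10.08 = 41.01 ≈ 41.0 mm.

PW ≈ 41.0 mm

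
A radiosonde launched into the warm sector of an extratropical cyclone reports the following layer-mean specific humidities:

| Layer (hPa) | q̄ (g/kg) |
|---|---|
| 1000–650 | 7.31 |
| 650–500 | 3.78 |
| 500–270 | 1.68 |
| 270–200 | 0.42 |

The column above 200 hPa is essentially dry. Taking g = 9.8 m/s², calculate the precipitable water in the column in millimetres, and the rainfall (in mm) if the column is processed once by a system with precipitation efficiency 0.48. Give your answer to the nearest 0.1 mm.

Precipitable water is the column-integrated vapour mass per unit area: PW = (1/g) Σ q̄ Δp, with q in kg/kg and Δp in Pa (1 kg/m² of water = 1 mm).
Layer 1000–650 hPa: Δp = 350 hPa = 35000 Pa, q̄ = 0.00731 kg/kg → 0.00731 × 35000 / 9.8 = 26.11 mm
Layer 650–500 hPa: Δp = 150 hPa = 15000 Pa, q̄ = 0.00378 kg/kg → 0.00378 × 15000 / 9.8 = 5.79 mm
Layer 500–270 hPa: Δp = 230 hPa = 23000 Pa, q̄ = 0.00168 kg/kg → 0.00168 × 23000 / 9.8 = 3.94 mm
Layer 270–200 hPa: Δp = 70 hPa = 7000 Pa, q̄ = 0.00042 kg/kg → 0.00042 × 7000 / 9.8 = 0.30 mm
PW = 26.11 + 5.79 + 3.94 + 0.30 = 36.14 ≈ 36.1 mm.
Rainfall = ε × PW = 0.48 × 36.1 = 17.3 mm.

PW ≈ 36.1 mm; rainfall ≈ 17.3 mm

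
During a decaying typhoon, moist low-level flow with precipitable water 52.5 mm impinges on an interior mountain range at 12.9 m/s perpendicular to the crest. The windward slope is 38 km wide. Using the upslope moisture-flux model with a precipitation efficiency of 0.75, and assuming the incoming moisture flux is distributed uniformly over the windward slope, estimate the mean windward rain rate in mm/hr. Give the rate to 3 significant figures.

R ≈ 48.1 mm/hr

Incoming column moisture flux per unit ridge length: F = V × PW = 12.9 × 52.5 = 677.25 mm·m/s.
Spread over the 38 km slope with efficiency ε = 0.75: R = ε·F/W = 0.75 × 677.25 / 38000 m = 1.337e-02 mm/s.
R = 1.337e-02 × 3600 = 48.1 mm/hr.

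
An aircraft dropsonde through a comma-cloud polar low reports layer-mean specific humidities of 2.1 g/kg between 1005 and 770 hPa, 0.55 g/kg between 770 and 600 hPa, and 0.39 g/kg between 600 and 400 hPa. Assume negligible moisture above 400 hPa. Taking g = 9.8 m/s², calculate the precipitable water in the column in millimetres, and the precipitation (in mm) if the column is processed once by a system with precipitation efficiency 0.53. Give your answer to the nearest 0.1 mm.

PW ≈ 6.8 mm; precipitation ≈ 3.6 mm

Precipitable water is the column-integrated vapour mass per unit area: PW = (1/g) Σ q̄ Δp, with q in kg/kg and Δp in Pa (1 kg/m² of water = 1 mm).
Layer 1005–770 hPa: Δp = 235 hPa = 23500 Pa, q̄ = 0.0021 kg/kg → 0.0021 × 23500 / 9.8 = 5.04 mm
Layer 770–600 hPa: Δp = 170 hPa = 17000 Pa, q̄ = 0.00055 kg/kg → 0.00055 × 17000 / 9.8 = 0.95 mm
Layer 600–400 hPa: Δp = 200 hPa = 20000 Pa, q̄ = 0.00039 kg/kg → 0.00039 × 20000 / 9.8 = 0.80 mm
PW = 5.04 + 0.95 + 0.80 = 6.79 ≈ 6.8 mm.
Precipitation = ε × PW = 0.53 × 6.8 = 3.6 mm.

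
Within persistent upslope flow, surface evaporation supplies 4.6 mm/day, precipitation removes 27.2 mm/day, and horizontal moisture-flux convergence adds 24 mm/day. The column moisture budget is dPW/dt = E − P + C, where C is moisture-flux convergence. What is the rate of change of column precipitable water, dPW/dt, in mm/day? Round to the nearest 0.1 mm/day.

dPW/dt = E − P + C = 4.6 − 27.2 + (24) = 1.4 mm/day.

dPW/dt ≈ 1.4 mm/day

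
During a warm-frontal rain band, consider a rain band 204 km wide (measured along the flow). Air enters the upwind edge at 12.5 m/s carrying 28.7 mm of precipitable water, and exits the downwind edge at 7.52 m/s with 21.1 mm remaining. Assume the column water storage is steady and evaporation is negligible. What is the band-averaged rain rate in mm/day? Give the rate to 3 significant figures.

Column moisture flux per unit crosswind length is F = V × PW.
Inflow: F_in = 12.5 × 28.7 = 358.75 mm·m/s
Outflow: F_out = 7.52 × 21.1 = 158.672 mm·m/s
Steady-state rate R = (F_in − F_out)/L = (358.75 − 158.672) / 204000 m = 9.808e-04 mm/s.
R = 9.808e-04 × 3600 × 24 = 84.7 mm/day.

R ≈ 84.7 mm/day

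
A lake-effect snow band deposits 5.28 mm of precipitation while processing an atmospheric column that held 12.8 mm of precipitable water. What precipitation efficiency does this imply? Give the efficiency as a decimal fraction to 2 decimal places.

ε = precipitation / PW = 5.28 / 12.8 = 0.41.

ε ≈ 0.41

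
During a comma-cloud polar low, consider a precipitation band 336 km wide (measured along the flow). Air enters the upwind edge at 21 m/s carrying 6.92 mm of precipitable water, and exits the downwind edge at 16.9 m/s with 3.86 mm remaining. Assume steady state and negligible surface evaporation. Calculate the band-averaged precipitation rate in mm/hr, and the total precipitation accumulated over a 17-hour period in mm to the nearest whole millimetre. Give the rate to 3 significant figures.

Column moisture flux per unit crosswind length is F = V × PW.
Inflow: F_in = 21 × 6.92 = 145.32 mm·m/s
Outflow: F_out = 16.9 × 3.86 = 65.234 mm·m/s
Steady-state rate R = (F_in − F_out)/L = (145.32 − 65.234) / 336000 m = 2.384e-04 mm/s.
R = 2.384e-04 × 3600 = 0.858 mm/hr.
Over 17 h: total = 0.858 × 17 = 14.586 ≈ 15 mm.

R ≈ 0.858 mm/hr; total ≈ 15 mm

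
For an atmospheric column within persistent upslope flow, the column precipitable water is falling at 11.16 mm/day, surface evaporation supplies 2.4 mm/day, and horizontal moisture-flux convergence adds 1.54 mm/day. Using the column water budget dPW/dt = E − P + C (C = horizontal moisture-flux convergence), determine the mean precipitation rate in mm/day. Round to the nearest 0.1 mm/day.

P ≈ 15.1 mm/day

dPW/dt = -11.16 mm/day.
P = E + C − dPW/dt = 2.4 + (1.54) − (-11.16) = 15.1 mm/day.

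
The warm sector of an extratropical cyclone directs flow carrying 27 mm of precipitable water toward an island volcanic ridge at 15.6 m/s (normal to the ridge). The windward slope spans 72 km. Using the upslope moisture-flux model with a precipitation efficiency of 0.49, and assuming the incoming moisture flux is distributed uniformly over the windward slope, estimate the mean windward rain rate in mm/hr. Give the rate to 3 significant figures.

Incoming column moisture flux per unit ridge length: F = V × PW = 15.6 × 27 = 421.2 mm·m/s.
Spread over the 72 km slope with efficiency ε = 0.49: R = ε·F/W = 0.49 × 421.2 / 72000 m = 2.867e-03 mm/s.
R = 2.867e-03 × 3600 = 10.3 mm/hr.

R ≈ 10.3 mm/hr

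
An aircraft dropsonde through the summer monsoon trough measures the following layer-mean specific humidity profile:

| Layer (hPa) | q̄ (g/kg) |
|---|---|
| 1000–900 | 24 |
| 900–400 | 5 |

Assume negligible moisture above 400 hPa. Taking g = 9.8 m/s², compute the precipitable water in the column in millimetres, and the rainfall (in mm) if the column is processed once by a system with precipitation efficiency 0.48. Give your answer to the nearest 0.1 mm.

Precipitable water is the column-integrated vapour mass per unit area: PW = (1/g) Σ q̄ Δp, with q in kg/kg and Δp in Pa (1 kg/m² of water = 1 mm).
Layer 1000–900 hPa: Δp = 100 hPa = 10000 Pa, q̄ = 0.024 kg/kg → 0.024 × 10000 / 9.8 = 24.49 mm
Layer 900–400 hPa: Δp = 500 hPa = 50000 Pa, q̄ = 0.005 kg/kg → 0.005 × 50000 / 9.8 = 25.51 mm
PW = 24.49 + 25.51 = 50.00 ≈ 50.0 mm.
Rainfall = ε × PW = 0.48 × 50.0 = 24.0 mm.

PW ≈ 50.0 mm; rainfall ≈ 24.0 mm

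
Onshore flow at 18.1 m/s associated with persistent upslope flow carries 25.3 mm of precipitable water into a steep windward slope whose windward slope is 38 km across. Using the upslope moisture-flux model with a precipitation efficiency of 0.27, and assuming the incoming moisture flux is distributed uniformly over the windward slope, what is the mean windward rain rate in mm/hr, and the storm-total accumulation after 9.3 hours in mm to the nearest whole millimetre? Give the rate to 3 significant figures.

R ≈ 11.7 mm/hr; total ≈ 109 mm

Incoming column moisture flux per unit ridge length: F = V × PW = 18.1 × 25.3 = 457.93 mm·m/s.
Spread over the 38 km slope with efficiency ε = 0.27: R = ε·F/W = 0.27 × 457.93 / 38000 m = 3.254e-03 mm/s.
R = 3.254e-03 × 3600 = 11.7 mm/hr.
Over 9.3 h: total = 11.7 × 9.3 = 108.81 ≈ 109 mm.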